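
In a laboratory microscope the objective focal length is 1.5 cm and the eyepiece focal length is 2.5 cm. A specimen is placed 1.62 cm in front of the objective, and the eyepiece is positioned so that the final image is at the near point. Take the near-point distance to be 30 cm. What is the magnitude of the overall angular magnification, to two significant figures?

160

Objective: 1/d_i = 1/f_obj - 1/d_o = 1/1.5 - 1/1.62 = 0.04938 cm^-1, so d_i = 20.250 cm.
m_obj = -d_i/d_o = -20.250/1.62 = -12.500.
Eyepiece angular magnification (image at near point): M_eye = 1 + D/f_e = 1 + 30/2.5 = 13.000.
Overall M = m_obj x M_eye = (-12.500)(13.000) = -162.50.
|M| = 162.50.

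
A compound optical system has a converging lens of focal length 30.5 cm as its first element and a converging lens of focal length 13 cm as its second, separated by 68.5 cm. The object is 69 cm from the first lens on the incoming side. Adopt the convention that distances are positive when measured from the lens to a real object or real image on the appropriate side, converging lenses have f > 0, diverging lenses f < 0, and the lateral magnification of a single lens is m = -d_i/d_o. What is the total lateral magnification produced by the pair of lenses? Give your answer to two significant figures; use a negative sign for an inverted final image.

Applying the thin-lens equation to the first lens, 1/30.5 = 1/69 + 1/d_i1, which gives d_i1 = 54.662 cm.
Its lateral magnification is m_1 = -d_i1/d_o1 = -(54.662)/69 = -0.7922.
The intermediate image is 54.662 cm to the right of lens 1, so d_o2 = L - d_i1 = 68.5 - 54.662 = 13.838 cm.
Applying the thin-lens equation again with f_2 = 13 cm and d_o2 = 13.838 cm gives d_i2 = 214.752 cm.
m_2 = -(214.752)/(13.838) = -15.5194.
Total m = m_1 x m_2 = (-0.7922)(-15.5194) = 12.2946.

12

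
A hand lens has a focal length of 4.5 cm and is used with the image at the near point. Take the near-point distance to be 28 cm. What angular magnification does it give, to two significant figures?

M = 1 + D/f = 1 + 28/4.5 = 7.222.

7.2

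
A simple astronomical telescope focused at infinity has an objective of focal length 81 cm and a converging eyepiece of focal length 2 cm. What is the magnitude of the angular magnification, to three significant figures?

|M| = f_obj/|f_eye| = 81/2 = 40.500.

40.5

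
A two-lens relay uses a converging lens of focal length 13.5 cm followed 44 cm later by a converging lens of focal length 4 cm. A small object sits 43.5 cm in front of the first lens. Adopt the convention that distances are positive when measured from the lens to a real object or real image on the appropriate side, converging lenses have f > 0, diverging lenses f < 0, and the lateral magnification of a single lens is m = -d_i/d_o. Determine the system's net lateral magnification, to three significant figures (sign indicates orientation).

0.0881

Lens 1: 1/d_i1 = 1/f_1 - 1/d_o1 = 1/13.5 - 1/43.5 = 0.05109 cm^-1, so d_i1 = 19.575 cm.
m_1 = -(19.575)/43.5 = -0.4500.
Object distance for lens 2: d_o2 = 44 - 19.575 = 24.425 cm.
Lens 2: 1/d_i2 = 1/f_2 - 1/d_o2 = 1/4 - 1/(24.425) = 0.20906 cm^-1, so d_i2 = 4.783 cm.
m_2 = -(4.783)/(24.425) = -0.1958.
Overall magnification: m = m_1 m_2 = 0.0881.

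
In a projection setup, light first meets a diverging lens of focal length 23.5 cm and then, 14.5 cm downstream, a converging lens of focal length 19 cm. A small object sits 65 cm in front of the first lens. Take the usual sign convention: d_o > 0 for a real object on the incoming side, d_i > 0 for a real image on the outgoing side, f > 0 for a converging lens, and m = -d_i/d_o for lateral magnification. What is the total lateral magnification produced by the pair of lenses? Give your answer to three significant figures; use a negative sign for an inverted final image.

-0.395

Applying the thin-lens equation to the first lens, 1/(-23.5) = 1/65 + 1/d_i1, which gives d_i1 = -17.260 cm.
Its lateral magnification is m_1 = -d_i1/d_o1 = -(-17.260)/65 = 0.2655.
The intermediate image is virtual, 17.260 cm to the left of lens 1, so d_o2 = L - d_i1 = 14.5 - (-17.260) = 31.760 cm.
Applying the thin-lens equation again with f_2 = 19 cm and d_o2 = 31.760 cm gives d_i2 = 47.292 cm.
m_2 = -(47.292)/(31.760) = -1.4890.
Total m = m_1 x m_2 = (0.2655)(-1.4890) = -0.3954.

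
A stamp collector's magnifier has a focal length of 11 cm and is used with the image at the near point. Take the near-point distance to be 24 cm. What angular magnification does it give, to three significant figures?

3.18

M = 1 + D/f = 1 + 24/11 = 3.182.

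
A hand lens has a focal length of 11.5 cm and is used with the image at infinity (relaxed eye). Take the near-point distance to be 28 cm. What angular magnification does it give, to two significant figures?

2.4

M = D/f = 28/11.5 = 2.435.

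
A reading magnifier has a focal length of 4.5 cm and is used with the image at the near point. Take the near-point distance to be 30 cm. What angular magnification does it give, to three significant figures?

7.67

M = 1 + D/f = 1 + 30/4.5 = 7.667.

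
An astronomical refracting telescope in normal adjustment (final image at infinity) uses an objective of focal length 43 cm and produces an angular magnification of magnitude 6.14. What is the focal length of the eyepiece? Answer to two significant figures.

|M| = f_obj/f_eye, so f_eye = f_obj/|M| = 43/6.14 = 7.003 cm.

7.0 cm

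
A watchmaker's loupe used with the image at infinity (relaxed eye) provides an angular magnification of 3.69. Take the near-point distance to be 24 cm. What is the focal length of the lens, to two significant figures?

For the image at infinity, M = D/f.
f = D/M = 24/3.69 = 6.504 cm.

6.5 cm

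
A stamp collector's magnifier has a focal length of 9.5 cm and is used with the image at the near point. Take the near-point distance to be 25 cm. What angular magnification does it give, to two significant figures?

3.6

M = 1 + D/f = 1 + 25/9.5 = 3.632.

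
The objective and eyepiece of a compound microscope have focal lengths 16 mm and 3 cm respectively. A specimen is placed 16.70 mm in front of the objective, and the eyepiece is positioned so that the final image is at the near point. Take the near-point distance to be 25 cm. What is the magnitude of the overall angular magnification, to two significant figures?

Convert to cm: f_obj = 16 mm = 1.6 cm; d_o = 16.70 mm = 1.67 cm.
Objective: 1/d_i = 1/f_obj - 1/d_o = 1/1.6 - 1/1.67 = 0.02620 cm^-1, so d_i = 38.171 cm.
m_obj = -d_i/d_o = -38.171/1.67 = -22.857.
Eyepiece angular magnification (image at near point): M_eye = 1 + D/f_e = 1 + 25/3 = 9.333.
Overall M = m_obj x M_eye = (-22.857)(9.333) = -213.33.
|M| = 213.33.

210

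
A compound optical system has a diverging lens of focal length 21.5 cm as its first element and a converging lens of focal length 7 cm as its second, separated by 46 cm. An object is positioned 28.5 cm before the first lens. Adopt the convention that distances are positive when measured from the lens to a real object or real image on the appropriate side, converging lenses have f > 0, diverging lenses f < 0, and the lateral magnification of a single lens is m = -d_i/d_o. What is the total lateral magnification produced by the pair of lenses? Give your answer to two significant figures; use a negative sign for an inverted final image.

-0.059

First lens: d_i1 = 1/(1/(-21.5) - 1/28.5) = -12.255 cm.
m_1 = -(-12.255)/28.5 = 0.4300.
The intermediate image is virtual, 12.255 cm to the left of lens 1, so d_o2 = L - d_i1 = 46 - (-12.255) = 58.255 cm.
Second lens: d_i2 = 1/(1/7 - 1/(58.255)) = 7.956 cm.
m_2 = -(7.956)/(58.255) = -0.1366.
Total m = m_1 x m_2 = (0.4300)(-0.1366) = -0.0587.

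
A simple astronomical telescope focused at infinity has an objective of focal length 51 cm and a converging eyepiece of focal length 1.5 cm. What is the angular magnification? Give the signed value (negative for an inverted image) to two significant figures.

M = -f_obj/f_eye = -51/(1.5) = -34.000.

-34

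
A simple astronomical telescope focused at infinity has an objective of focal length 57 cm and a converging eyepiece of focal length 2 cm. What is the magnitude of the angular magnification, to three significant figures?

|M| = f_obj/|f_eye| = 57/2 = 28.500.

28.5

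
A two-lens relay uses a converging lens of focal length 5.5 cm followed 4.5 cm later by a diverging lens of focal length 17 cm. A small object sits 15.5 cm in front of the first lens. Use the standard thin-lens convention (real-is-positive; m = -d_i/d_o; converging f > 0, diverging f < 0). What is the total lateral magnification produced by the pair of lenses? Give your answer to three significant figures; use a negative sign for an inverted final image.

-0.721

Lens 1: 1/d_i1 = 1/f_1 - 1/d_o1 = 1/5.5 - 1/15.5 = 0.11730 cm^-1, so d_i1 = 8.525 cm.
m_1 = -(8.525)/15.5 = -0.5500.
This image would form 8.525 cm past lens 1, i.e. 4.025 cm beyond lens 2, so it is a virtual object for lens 2: d_o2 = 4.5 - 8.525 = -4.025 cm.
Lens 2: 1/d_i2 = 1/f_2 - 1/d_o2 = 1/(-17) - 1/(-4.025) = 0.18962 cm^-1, so d_i2 = 5.274 cm.
m_2 = -(5.274)/(-4.025) = 1.3102.
Total m = m_1 x m_2 = (-0.5500)(1.3102) = -0.7206.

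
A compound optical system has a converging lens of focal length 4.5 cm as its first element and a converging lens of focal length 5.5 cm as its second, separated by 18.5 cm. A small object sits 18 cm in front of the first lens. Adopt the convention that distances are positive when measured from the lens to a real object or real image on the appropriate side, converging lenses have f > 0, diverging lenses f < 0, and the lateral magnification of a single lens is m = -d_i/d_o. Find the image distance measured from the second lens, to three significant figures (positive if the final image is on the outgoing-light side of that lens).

9.82 cm

Lens 1: 1/d_i1 = 1/f_1 - 1/d_o1 = 1/4.5 - 1/18 = 0.16667 cm^-1, so d_i1 = 6.000 cm.
That image sits 12.500 cm in front of the second lens, so d_o2 = 12.500 cm.
Lens 2: 1/d_i2 = 1/f_2 - 1/d_o2 = 1/5.5 - 1/(12.500) = 0.10182 cm^-1, so d_i2 = 9.821 cm.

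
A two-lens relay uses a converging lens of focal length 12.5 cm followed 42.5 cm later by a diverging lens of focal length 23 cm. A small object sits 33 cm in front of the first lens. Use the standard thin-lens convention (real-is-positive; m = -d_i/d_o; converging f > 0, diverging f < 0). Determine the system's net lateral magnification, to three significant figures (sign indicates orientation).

First lens: d_i1 = 1/(1/12.5 - 1/33) = 20.122 cm.
m_1 = -(20.122)/33 = -0.6098.
That image sits 22.378 cm in front of the second lens, so d_o2 = 22.378 cm.
Second lens: d_i2 = 1/(1/(-23) - 1/(22.378)) = -11.342 cm.
m_2 = -(-11.342)/(22.378) = 0.5069.
Overall magnification: m = m_1 m_2 = -0.3091.

-0.309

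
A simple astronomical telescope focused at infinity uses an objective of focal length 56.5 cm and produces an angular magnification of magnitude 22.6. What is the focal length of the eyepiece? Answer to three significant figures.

|M| = f_obj/f_eye, so f_eye = f_obj/|M| = 56.5/22.6 = 2.500 cm.

2.50 cm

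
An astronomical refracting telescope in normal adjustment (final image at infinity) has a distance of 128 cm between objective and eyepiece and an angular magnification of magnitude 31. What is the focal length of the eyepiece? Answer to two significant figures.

In normal adjustment the tube length equals f_obj + f_eye and |M| = f_obj/f_eye.
So f_obj = 31 f_eye and 31 f_eye + f_eye = 128 cm, giving f_eye = 128/32 = 4.000 cm and f_obj = 124.000 cm.

4.0 cm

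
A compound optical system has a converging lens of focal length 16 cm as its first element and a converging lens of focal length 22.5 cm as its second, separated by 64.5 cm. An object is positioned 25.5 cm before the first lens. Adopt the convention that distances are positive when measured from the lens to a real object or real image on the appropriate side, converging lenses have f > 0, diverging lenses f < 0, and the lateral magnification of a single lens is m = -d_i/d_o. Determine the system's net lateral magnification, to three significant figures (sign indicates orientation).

-40.0

First lens: d_i1 = 1/(1/16 - 1/25.5) = 42.947 cm.
m_1 = -(42.947)/25.5 = -1.6842.
Object distance for lens 2: d_o2 = 64.5 - 42.947 = 21.553 cm.
Second lens: d_i2 = 1/(1/22.5 - 1/(21.553)) = -511.875 cm.
m_2 = -(-511.875)/(21.553) = 23.7500.
Overall magnification: m = m_1 m_2 = -40.0000.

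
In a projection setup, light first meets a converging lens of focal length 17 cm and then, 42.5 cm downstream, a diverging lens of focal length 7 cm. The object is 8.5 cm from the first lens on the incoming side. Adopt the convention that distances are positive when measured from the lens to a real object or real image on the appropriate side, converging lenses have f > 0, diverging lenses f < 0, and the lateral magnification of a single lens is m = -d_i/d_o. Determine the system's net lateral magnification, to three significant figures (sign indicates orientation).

First lens: d_i1 = 1/(1/17 - 1/8.5) = -17.000 cm.
m_1 = -(-17.000)/8.5 = 2.0000.
With d_i1 < 0 the first image is virtual and lies on the object side; the object distance for lens 2 is d_o2 = 42.5 - (-17.000) = 59.500 cm.
Second lens: d_i2 = 1/(1/(-7) - 1/(59.500)) = -6.263 cm.
m_2 = -(-6.263)/(59.500) = 0.1053.
The system's lateral magnification is m_1 m_2 = (2.0000)(0.1053) = 0.2105.

0.211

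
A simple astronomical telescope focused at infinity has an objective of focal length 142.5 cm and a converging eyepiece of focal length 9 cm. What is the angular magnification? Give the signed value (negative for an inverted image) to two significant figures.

M = -f_obj/f_eye = -142.5/(9) = -15.833.

-16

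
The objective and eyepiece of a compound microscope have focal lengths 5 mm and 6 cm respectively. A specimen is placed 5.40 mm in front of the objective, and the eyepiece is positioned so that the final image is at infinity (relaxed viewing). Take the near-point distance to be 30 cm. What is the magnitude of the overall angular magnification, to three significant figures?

62.5

Convert to cm: f_obj = 5 mm = 0.5 cm; d_o = 5.40 mm = 0.54 cm.
Objective: 1/d_i = 1/f_obj - 1/d_o = 1/0.5 - 1/0.54 = 0.14815 cm^-1, so d_i = 6.750 cm.
m_obj = -d_i/d_o = -6.750/0.54 = -12.500.
Eyepiece angular magnification (image at infinity): M_eye = D/f_e = 30/6 = 5.000.
Overall M = m_obj x M_eye = (-12.500)(5.000) = -62.50.
|M| = 62.50.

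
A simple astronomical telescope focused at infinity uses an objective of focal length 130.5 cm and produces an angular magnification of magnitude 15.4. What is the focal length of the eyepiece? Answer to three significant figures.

|M| = f_obj/f_eye, so f_eye = f_obj/|M| = 130.5/15.4 = 8.474 cm.

8.47 cm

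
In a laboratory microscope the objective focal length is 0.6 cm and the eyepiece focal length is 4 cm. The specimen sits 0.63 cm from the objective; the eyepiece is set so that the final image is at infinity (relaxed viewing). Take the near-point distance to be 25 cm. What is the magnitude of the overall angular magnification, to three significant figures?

125

Objective: 1/d_i = 1/f_obj - 1/d_o = 1/0.6 - 1/0.63 = 0.07937 cm^-1, so d_i = 12.600 cm.
m_obj = -d_i/d_o = -12.600/0.63 = -20.000.
Eyepiece angular magnification (image at infinity): M_eye = D/f_e = 25/4 = 6.250.
Overall M = m_obj x M_eye = (-20.000)(6.250) = -125.00.
|M| = 125.00.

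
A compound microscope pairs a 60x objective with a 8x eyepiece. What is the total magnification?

The overall magnification of a compound microscope is the product of the objective and eyepiece magnifications:
M = M_obj x M_eye = 60 x 8 = 480.

480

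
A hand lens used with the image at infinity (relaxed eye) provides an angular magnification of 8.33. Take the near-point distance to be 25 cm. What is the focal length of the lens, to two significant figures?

3.0 cm

For the image at infinity, M = D/f.
f = D/M = 25/8.33 = 3.001 cm.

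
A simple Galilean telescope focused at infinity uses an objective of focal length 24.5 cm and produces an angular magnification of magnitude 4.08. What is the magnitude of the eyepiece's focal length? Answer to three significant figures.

|M| = f_obj/|f_eye|, so |f_eye| = f_obj/|M| = 24.5/4.08 = 6.005 cm.
(The eyepiece is diverging, so its signed focal length is -6.005 cm.)

6.00 cm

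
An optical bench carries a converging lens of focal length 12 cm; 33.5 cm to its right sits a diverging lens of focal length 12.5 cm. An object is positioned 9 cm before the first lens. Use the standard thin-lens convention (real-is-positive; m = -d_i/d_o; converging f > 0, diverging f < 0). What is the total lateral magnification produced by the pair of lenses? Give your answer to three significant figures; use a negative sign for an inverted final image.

First lens: d_i1 = 1/(1/12 - 1/9) = -36.000 cm.
m_1 = -(-36.000)/9 = 4.0000.
With d_i1 < 0 the first image is virtual and lies on the object side; the object distance for lens 2 is d_o2 = 33.5 - (-36.000) = 69.500 cm.
Second lens: d_i2 = 1/(1/(-12.5) - 1/(69.500)) = -10.595 cm.
m_2 = -(-10.595)/(69.500) = 0.1524.
Overall magnification: m = m_1 m_2 = 0.6098.

0.610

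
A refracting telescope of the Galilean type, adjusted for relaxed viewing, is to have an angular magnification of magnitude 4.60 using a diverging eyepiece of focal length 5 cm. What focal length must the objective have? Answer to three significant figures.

|M| = f_obj/|f_eye|, so f_obj = |M| x |f_eye| = 4.6 x 5 = 23.000 cm.

23.0 cm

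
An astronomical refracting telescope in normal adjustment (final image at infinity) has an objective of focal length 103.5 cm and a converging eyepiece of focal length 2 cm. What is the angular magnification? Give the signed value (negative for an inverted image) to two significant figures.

M = -f_obj/f_eye = -103.5/(2) = -51.750.

-52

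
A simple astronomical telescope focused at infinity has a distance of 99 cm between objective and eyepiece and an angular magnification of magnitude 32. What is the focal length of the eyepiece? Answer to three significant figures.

3.00 cm

In normal adjustment the tube length equals f_obj + f_eye and |M| = f_obj/f_eye.
So f_obj = 32 f_eye and 32 f_eye + f_eye = 99 cm, giving f_eye = 99/33 = 3.000 cm and f_obj = 96.000 cm.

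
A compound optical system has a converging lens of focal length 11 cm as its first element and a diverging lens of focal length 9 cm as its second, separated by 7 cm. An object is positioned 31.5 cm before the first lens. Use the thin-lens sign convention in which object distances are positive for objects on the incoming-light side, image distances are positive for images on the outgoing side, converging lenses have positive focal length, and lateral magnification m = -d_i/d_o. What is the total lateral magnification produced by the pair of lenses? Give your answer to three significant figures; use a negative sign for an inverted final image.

Applying the thin-lens equation to the first lens, 1/11 = 1/31.5 + 1/d_i1, which gives d_i1 = 16.902 cm.
Its lateral magnification is m_1 = -d_i1/d_o1 = -(16.902)/31.5 = -0.5366.
This image would form 16.902 cm past lens 1, i.e. 9.902 cm beyond lens 2, so it is a virtual object for lens 2: d_o2 = 7 - 16.902 = -9.902 cm.
Applying the thin-lens equation again with f_2 = -9 cm and d_o2 = -9.902 cm gives d_i2 = -98.757 cm.
m_2 = -(-98.757)/(-9.902) = -9.9730.
Total m = m_1 x m_2 = (-0.5366)(-9.9730) = 5.3514.

5.35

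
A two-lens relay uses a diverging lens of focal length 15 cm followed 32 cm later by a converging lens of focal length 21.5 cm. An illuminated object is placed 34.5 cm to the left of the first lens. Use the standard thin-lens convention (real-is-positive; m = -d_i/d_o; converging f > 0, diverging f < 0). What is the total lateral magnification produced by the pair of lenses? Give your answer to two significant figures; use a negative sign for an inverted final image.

Applying the thin-lens equation to the first lens, 1/(-15) = 1/34.5 + 1/d_i1, which gives d_i1 = -10.455 cm.
Its lateral magnification is m_1 = -d_i1/d_o1 = -(-10.455)/34.5 = 0.3030.
The intermediate image is virtual, 10.455 cm to the left of lens 1, so d_o2 = L - d_i1 = 32 - (-10.455) = 42.455 cm.
Applying the thin-lens equation again with f_2 = 21.5 cm and d_o2 = 42.455 cm gives d_i2 = 43.560 cm.
m_2 = -(43.560)/(42.455) = -1.0260.
The system's lateral magnification is m_1 m_2 = (0.3030)(-1.0260) = -0.3109.

-0.31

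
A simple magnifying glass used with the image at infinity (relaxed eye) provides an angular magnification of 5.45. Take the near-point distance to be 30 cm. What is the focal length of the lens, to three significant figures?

5.50 cm

For the image at infinity, M = D/f.
f = D/M = 30/5.45 = 5.505 cm.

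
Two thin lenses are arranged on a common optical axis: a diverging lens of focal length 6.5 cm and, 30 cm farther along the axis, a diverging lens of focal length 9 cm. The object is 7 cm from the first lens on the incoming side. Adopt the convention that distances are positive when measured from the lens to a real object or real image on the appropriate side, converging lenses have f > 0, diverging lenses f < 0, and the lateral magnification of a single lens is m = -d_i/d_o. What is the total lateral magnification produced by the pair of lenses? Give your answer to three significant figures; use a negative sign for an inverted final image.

Lens 1: 1/d_i1 = 1/f_1 - 1/d_o1 = 1/(-6.5) - 1/7 = -0.29670 cm^-1, so d_i1 = -3.370 cm.
m_1 = -(-3.370)/7 = 0.4815.
The intermediate image is virtual, 3.370 cm to the left of lens 1, so d_o2 = L - d_i1 = 30 - (-3.370) = 33.370 cm.
Lens 2: 1/d_i2 = 1/f_2 - 1/d_o2 = 1/(-9) - 1/(33.370) = -0.14108 cm^-1, so d_i2 = -7.088 cm.
m_2 = -(-7.088)/(33.370) = 0.2124.
Overall magnification: m = m_1 m_2 = 0.1023.

0.102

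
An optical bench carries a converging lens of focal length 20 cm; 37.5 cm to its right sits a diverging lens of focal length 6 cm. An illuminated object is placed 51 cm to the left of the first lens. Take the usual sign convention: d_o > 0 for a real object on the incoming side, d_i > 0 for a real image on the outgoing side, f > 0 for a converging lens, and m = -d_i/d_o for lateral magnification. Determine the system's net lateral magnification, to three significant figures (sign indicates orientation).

First lens: d_i1 = 1/(1/20 - 1/51) = 32.903 cm.
m_1 = -(32.903)/51 = -0.6452.
Object distance for lens 2: d_o2 = 37.5 - 32.903 = 4.597 cm.
Second lens: d_i2 = 1/(1/(-6) - 1/(4.597)) = -2.603 cm.
m_2 = -(-2.603)/(4.597) = 0.5662.
Overall magnification: m = m_1 m_2 = -0.3653.

-0.365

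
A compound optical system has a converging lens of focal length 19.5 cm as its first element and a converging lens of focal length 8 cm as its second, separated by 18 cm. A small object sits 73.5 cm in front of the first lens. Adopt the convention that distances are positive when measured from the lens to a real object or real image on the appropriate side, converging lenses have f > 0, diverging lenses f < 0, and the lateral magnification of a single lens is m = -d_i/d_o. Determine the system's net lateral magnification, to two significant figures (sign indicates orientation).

-0.17

First lens: d_i1 = 1/(1/19.5 - 1/73.5) = 26.542 cm.
m_1 = -(26.542)/73.5 = -0.3611.
This image would form 26.542 cm past lens 1, i.e. 8.542 cm beyond lens 2, so it is a virtual object for lens 2: d_o2 = 18 - 26.542 = -8.542 cm.
Second lens: d_i2 = 1/(1/8 - 1/(-8.542)) = 4.131 cm.
m_2 = -(4.131)/(-8.542) = 0.4836.
Overall magnification: m = m_1 m_2 = -0.1746.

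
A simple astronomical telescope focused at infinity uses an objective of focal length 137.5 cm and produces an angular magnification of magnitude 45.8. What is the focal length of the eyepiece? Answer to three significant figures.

3.00 cm

|M| = f_obj/f_eye, so f_eye = f_obj/|M| = 137.5/45.8 = 3.002 cm.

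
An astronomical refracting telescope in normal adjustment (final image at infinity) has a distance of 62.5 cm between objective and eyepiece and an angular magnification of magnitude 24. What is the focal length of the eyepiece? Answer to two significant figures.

In normal adjustment the tube length equals f_obj + f_eye and |M| = f_obj/f_eye.
So f_obj = 24 f_eye and 24 f_eye + f_eye = 62.5 cm, giving f_eye = 62.5/25 = 2.500 cm and f_obj = 60.000 cm.

2.5 cm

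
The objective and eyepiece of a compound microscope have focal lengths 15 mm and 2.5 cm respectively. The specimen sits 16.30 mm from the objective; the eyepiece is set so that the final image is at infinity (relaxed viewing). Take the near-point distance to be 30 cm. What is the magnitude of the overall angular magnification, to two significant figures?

Convert to cm: f_obj = 15 mm = 1.5 cm; d_o = 16.30 mm = 1.63 cm.
Objective: 1/d_i = 1/f_obj - 1/d_o = 1/1.5 - 1/1.63 = 0.05317 cm^-1, so d_i = 18.808 cm.
m_obj = -d_i/d_o = -18.808/1.63 = -11.538.
Eyepiece angular magnification (image at infinity): M_eye = D/f_e = 30/2.5 = 12.000.
Overall M = m_obj x M_eye = (-11.538)(12.000) = -138.46.
|M| = 138.46.

140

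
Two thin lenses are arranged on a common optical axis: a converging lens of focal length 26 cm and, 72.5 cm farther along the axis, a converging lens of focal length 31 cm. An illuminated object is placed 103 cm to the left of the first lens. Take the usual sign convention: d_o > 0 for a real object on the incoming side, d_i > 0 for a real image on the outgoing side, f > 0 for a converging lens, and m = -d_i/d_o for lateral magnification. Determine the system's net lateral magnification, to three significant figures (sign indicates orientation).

1.56

Lens 1: 1/d_i1 = 1/f_1 - 1/d_o1 = 1/26 - 1/103 = 0.02875 cm^-1, so d_i1 = 34.779 cm.
m_1 = -(34.779)/103 = -0.3377.
That image sits 37.721 cm in front of the second lens, so d_o2 = 37.721 cm.
Lens 2: 1/d_i2 = 1/f_2 - 1/d_o2 = 1/31 - 1/(37.721) = 0.00575 cm^-1, so d_i2 = 173.989 cm.
m_2 = -(173.989)/(37.721) = -4.6126.
The system's lateral magnification is m_1 m_2 = (-0.3377)(-4.6126) = 1.5575.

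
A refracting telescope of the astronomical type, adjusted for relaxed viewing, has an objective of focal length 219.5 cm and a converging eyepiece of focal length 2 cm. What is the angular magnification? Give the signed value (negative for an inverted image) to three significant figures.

M = -f_obj/f_eye = -219.5/(2) = -109.750.

-110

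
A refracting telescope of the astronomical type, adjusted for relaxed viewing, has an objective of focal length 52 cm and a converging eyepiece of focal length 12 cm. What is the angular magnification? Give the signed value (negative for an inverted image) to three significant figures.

M = -f_obj/f_eye = -52/(12) = -4.333.

-4.33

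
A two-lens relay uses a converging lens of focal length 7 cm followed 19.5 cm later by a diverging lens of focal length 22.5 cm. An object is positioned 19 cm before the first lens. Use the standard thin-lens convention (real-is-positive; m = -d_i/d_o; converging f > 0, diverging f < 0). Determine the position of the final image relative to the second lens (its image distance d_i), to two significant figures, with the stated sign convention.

First lens: d_i1 = 1/(1/7 - 1/19) = 11.083 cm.
Object distance for lens 2: d_o2 = 19.5 - 11.083 = 8.417 cm.
Second lens: d_i2 = 1/(1/(-22.5) - 1/(8.417)) = -6.125 cm.

-6.1 cm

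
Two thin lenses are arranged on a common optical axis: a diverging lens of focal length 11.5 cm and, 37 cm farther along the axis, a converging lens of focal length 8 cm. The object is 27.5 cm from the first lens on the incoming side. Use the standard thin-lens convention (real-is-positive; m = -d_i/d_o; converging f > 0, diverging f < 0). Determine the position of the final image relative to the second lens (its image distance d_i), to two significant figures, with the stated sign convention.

Lens 1: 1/d_i1 = 1/f_1 - 1/d_o1 = 1/(-11.5) - 1/27.5 = -0.12332 cm^-1, so d_i1 = -8.109 cm.
The intermediate image is virtual, 8.109 cm to the left of lens 1, so d_o2 = L - d_i1 = 37 - (-8.109) = 45.109 cm.
Lens 2: 1/d_i2 = 1/f_2 - 1/d_o2 = 1/8 - 1/(45.109) = 0.10283 cm^-1, so d_i2 = 9.725 cm.

9.7 cm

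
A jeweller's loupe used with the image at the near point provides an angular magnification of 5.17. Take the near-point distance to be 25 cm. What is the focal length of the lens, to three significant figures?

6.00 cm

For the image at the near point, M = 1 + D/f.
f = D/(M - 1) = 25/(5.17 - 1) = 5.995 cm.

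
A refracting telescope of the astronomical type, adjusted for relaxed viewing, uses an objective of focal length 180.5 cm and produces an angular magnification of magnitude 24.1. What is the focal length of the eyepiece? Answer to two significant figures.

|M| = f_obj/f_eye, so f_eye = f_obj/|M| = 180.5/24.1 = 7.490 cm.

7.5 cm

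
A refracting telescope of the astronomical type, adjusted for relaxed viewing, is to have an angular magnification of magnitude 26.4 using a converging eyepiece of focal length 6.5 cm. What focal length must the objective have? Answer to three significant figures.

|M| = f_obj/|f_eye|, so f_obj = |M| x |f_eye| = 26.4 x 6.5 = 171.600 cm.

172 cm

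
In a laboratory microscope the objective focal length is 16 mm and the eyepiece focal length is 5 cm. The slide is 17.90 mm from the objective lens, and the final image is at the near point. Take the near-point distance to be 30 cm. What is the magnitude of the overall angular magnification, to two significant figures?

59

Convert to cm: f_obj = 16 mm = 1.6 cm; d_o = 17.90 mm = 1.79 cm.
Objective: 1/d_i = 1/f_obj - 1/d_o = 1/1.6 - 1/1.79 = 0.06634 cm^-1, so d_i = 15.074 cm.
m_obj = -d_i/d_o = -15.074/1.79 = -8.421.
Eyepiece angular magnification (image at near point): M_eye = 1 + D/f_e = 1 + 30/5 = 7.000.
Overall M = m_obj x M_eye = (-8.421)(7.000) = -58.95.
|M| = 58.95.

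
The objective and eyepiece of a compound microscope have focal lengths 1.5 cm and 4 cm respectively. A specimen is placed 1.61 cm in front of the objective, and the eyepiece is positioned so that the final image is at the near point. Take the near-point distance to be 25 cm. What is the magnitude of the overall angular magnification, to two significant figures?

99

Objective: 1/d_i = 1/f_obj - 1/d_o = 1/1.5 - 1/1.61 = 0.04555 cm^-1, so d_i = 21.955 cm.
m_obj = -d_i/d_o = -21.955/1.61 = -13.636.
Eyepiece angular magnification (image at near point): M_eye = 1 + D/f_e = 1 + 25/4 = 7.250.
Overall M = m_obj x M_eye = (-13.636)(7.250) = -98.86.
|M| = 98.86.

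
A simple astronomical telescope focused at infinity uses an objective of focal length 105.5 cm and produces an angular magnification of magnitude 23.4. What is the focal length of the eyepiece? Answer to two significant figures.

|M| = f_obj/f_eye, so f_eye = f_obj/|M| = 105.5/23.4 = 4.509 cm.

4.5 cm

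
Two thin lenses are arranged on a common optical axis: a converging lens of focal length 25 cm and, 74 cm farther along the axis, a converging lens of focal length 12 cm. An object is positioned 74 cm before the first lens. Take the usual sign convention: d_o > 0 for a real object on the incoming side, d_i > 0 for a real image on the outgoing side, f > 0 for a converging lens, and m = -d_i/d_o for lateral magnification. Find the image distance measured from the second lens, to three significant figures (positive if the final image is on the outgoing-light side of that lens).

Lens 1: 1/d_i1 = 1/f_1 - 1/d_o1 = 1/25 - 1/74 = 0.02649 cm^-1, so d_i1 = 37.755 cm.
Object distance for lens 2: d_o2 = 74 - 37.755 = 36.245 cm.
Lens 2: 1/d_i2 = 1/f_2 - 1/d_o2 = 1/12 - 1/(36.245) = 0.05574 cm^-1, so d_i2 = 17.939 cm.

17.9 cm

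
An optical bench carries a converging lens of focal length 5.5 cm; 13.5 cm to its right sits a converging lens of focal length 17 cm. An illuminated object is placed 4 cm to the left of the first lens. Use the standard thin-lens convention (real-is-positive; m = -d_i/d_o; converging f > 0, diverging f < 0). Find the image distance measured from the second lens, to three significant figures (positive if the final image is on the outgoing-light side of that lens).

42.9 cm

First lens: d_i1 = 1/(1/5.5 - 1/4) = -14.667 cm.
With d_i1 < 0 the first image is virtual and lies on the object side; the object distance for lens 2 is d_o2 = 13.5 - (-14.667) = 28.167 cm.
Second lens: d_i2 = 1/(1/17 - 1/(28.167)) = 42.881 cm.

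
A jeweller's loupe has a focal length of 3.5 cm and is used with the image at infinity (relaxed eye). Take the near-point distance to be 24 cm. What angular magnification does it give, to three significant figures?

6.86

M = D/f = 24/3.5 = 6.857.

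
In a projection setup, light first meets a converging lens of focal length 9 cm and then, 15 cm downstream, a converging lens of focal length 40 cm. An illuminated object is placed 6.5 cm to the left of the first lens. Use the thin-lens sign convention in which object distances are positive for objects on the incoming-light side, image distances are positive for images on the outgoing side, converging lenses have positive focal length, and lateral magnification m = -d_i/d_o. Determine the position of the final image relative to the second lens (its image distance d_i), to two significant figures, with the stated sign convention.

Lens 1: 1/d_i1 = 1/f_1 - 1/d_o1 = 1/9 - 1/6.5 = -0.04274 cm^-1, so d_i1 = -23.400 cm.
With d_i1 < 0 the first image is virtual and lies on the object side; the object distance for lens 2 is d_o2 = 15 - (-23.400) = 38.400 cm.
Lens 2: 1/d_i2 = 1/f_2 - 1/d_o2 = 1/40 - 1/(38.400) = -0.00104 cm^-1, so d_i2 = -960.000 cm.

-960 cm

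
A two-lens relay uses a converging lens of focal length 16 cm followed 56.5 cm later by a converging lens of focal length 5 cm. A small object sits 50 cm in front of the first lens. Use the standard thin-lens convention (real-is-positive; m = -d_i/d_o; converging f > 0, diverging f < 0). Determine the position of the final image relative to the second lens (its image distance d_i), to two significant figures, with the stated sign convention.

First lens: d_i1 = 1/(1/16 - 1/50) = 23.529 cm.
Object distance for lens 2: d_o2 = 56.5 - 23.529 = 32.971 cm.
Second lens: d_i2 = 1/(1/5 - 1/(32.971)) = 5.894 cm.

5.9 cm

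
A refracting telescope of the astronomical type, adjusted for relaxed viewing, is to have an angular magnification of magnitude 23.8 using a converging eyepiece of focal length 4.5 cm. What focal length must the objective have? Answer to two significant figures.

|M| = f_obj/|f_eye|, so f_obj = |M| x |f_eye| = 23.8 x 4.5 = 107.100 cm.

110 cm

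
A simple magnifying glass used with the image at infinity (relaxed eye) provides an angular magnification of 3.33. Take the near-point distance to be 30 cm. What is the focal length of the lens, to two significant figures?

9.0 cm

For the image at infinity, M = D/f.
f = D/M = 30/3.33 = 9.009 cm.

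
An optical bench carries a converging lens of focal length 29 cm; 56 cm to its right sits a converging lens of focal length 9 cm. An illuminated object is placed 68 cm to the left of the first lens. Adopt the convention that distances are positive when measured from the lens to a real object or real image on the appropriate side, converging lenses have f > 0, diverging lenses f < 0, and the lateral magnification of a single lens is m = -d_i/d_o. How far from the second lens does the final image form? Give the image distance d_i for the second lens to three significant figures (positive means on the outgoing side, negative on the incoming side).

Applying the thin-lens equation to the first lens, 1/29 = 1/68 + 1/d_i1, which gives d_i1 = 50.564 cm.
The intermediate image is 50.564 cm to the right of lens 1, so d_o2 = L - d_i1 = 56 - 50.564 = 5.436 cm.
Applying the thin-lens equation again with f_2 = 9 cm and d_o2 = 5.436 cm gives d_i2 = -13.727 cm.

-13.7 cm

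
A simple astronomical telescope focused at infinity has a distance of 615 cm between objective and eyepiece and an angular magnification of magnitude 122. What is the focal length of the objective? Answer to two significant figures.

In normal adjustment the tube length equals f_obj + f_eye and |M| = f_obj/f_eye.
So f_obj = 122 f_eye and 122 f_eye + f_eye = 615 cm, giving f_eye = 615/123 = 5.000 cm and f_obj = 610.000 cm.

610 cm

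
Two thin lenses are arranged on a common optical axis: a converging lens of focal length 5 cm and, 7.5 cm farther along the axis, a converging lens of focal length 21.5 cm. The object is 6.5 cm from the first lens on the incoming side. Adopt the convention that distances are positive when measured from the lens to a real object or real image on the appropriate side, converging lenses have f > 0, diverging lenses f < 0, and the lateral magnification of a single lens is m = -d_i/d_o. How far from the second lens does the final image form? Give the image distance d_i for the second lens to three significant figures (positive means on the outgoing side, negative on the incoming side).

8.54 cm

Applying the thin-lens equation to the first lens, 1/5 = 1/6.5 + 1/d_i1, which gives d_i1 = 21.667 cm.
This image would form 21.667 cm past lens 1, i.e. 14.167 cm beyond lens 2, so it is a virtual object for lens 2: d_o2 = 7.5 - 21.667 = -14.167 cm.
Applying the thin-lens equation again with f_2 = 21.5 cm and d_o2 = -14.167 cm gives d_i2 = 8.540 cm.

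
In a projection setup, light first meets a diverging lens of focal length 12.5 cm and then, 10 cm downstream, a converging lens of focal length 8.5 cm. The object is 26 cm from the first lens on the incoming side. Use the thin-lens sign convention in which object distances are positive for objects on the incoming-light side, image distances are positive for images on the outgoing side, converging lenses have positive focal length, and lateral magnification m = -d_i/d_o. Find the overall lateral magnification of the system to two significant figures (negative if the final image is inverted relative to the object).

Lens 1: 1/d_i1 = 1/f_1 - 1/d_o1 = 1/(-12.5) - 1/26 = -0.11846 cm^-1, so d_i1 = -8.442 cm.
m_1 = -(-8.442)/26 = 0.3247.
The intermediate image is virtual, 8.442 cm to the left of lens 1, so d_o2 = L - d_i1 = 10 - (-8.442) = 18.442 cm.
Lens 2: 1/d_i2 = 1/f_2 - 1/d_o2 = 1/8.5 - 1/(18.442) = 0.06342 cm^-1, so d_i2 = 15.767 cm.
m_2 = -(15.767)/(18.442) = -0.8550.
The system's lateral magnification is m_1 m_2 = (0.3247)(-0.8550) = -0.2776.

-0.28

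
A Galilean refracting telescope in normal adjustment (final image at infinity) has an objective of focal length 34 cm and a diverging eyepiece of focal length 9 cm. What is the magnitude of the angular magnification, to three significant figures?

|M| = f_obj/|f_eye| = 34/9 = 3.778.

3.78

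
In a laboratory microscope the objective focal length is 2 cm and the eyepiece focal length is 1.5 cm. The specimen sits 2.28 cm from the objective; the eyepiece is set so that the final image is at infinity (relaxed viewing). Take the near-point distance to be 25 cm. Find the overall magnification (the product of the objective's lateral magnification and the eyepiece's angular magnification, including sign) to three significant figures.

Objective: 1/d_i = 1/f_obj - 1/d_o = 1/2 - 1/2.28 = 0.06140 cm^-1, so d_i = 16.286 cm.
m_obj = -d_i/d_o = -16.286/2.28 = -7.143.
Eyepiece angular magnification (image at infinity): M_eye = D/f_e = 25/1.5 = 16.667.
Overall M = m_obj x M_eye = (-7.143)(16.667) = -119.05.

-119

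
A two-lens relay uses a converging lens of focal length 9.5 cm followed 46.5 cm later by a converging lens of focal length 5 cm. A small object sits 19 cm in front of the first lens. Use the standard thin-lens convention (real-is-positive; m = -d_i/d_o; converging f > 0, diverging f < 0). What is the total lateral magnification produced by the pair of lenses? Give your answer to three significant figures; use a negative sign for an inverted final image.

0.222

First lens: d_i1 = 1/(1/9.5 - 1/19) = 19.000 cm.
m_1 = -(19.000)/19 = -1.0000.
Object distance for lens 2: d_o2 = 46.5 - 19.000 = 27.500 cm.
Second lens: d_i2 = 1/(1/5 - 1/(27.500)) = 6.111 cm.
m_2 = -(6.111)/(27.500) = -0.2222.
Overall magnification: m = m_1 m_2 = 0.2222.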